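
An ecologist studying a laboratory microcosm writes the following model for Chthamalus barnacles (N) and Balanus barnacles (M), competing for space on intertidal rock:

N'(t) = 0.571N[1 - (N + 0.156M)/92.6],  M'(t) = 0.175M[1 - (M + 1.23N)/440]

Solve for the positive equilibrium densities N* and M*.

N* ≈ 29.6, M* ≈ 404

Setting both brackets to zero gives the nullclines N + 0.156M = 92.6 and 1.23N + M = 440.
Substituting M = 440 - 1.23N into the first: N(1 - 0.156·1.23) = 92.6 - 0.156·440.
So N* = 24/0.808 = 29.6, and then M* = 440 - 1.23·29.6 = 404.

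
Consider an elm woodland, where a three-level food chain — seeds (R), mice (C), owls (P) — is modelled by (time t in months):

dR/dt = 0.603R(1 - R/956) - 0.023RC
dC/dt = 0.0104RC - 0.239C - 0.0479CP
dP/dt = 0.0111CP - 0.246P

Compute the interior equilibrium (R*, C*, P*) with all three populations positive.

R* ≈ 148, C* ≈ 22.2, P* ≈ 27.1

From dP/dt = 0: 0.0111C* = 0.246, so C* = 22.2.
From dR/dt = 0: 0.603(1 - R*/956) = 0.023·22.2, giving R* = 956·(1 - 0.845) = 148.
From dC/dt = 0: 0.0104·148 - 0.239 = 0.0479P*, so P* = 1.3/0.0479 = 27.1.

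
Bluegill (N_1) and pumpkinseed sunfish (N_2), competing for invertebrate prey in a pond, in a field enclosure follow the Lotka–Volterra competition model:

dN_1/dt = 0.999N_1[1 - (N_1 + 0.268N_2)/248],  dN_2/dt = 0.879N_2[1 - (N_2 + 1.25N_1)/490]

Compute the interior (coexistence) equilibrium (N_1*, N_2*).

N_1* ≈ 175, N_2* ≈ 271

Setting both brackets to zero gives the nullclines N_1 + 0.268N_2 = 248 and 1.25N_1 + N_2 = 490.
Substituting N_2 = 490 - 1.25N_1 into the first: N_1(1 - 0.268·1.25) = 248 - 0.268·490.
So N_1* = 117/0.665 = 175, and then N_2* = 490 - 1.25·175 = 271.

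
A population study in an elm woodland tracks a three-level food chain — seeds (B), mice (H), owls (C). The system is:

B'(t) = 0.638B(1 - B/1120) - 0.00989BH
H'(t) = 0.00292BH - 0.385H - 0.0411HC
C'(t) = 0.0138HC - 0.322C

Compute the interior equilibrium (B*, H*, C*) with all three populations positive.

From dC/dt = 0: 0.0138H* = 0.322, so H* = 23.3.
From dB/dt = 0: 0.638(1 - B*/1120) = 0.00989·23.3, giving B* = 1120·(1 - 0.362) = 715.
From dH/dt = 0: 0.00292·715 - 0.385 = 0.0411C*, so C* = 1.7/0.0411 = 41.4.

B* ≈ 715, H* ≈ 23.3, C* ≈ 41.4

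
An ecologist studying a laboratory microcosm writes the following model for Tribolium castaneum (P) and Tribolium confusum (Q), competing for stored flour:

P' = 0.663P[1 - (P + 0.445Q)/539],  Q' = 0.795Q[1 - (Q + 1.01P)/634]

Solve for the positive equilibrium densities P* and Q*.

P* ≈ 467, Q* ≈ 163

Setting both brackets to zero gives the nullclines P + 0.445Q = 539 and 1.01P + Q = 634.
Substituting Q = 634 - 1.01P into the first: P(1 - 0.445·1.01) = 539 - 0.445·634.
So P* = 257/0.551 = 467, and then Q* = 634 - 1.01·467 = 163.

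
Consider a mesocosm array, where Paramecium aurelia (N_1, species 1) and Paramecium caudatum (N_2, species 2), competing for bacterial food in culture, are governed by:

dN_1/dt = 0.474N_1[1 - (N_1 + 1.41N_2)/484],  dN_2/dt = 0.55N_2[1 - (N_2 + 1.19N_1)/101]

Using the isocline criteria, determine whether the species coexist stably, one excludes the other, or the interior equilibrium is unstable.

species 1 excludes species 2

Compare the nullcline intercepts: K1/α12 = 484/1.41 = 343 > K2 = 101; K2/α21 = 101/1.19 = 84.9 < K1 = 484.
Since the inequalities point opposite ways, species 1 can invade but species 2 cannot.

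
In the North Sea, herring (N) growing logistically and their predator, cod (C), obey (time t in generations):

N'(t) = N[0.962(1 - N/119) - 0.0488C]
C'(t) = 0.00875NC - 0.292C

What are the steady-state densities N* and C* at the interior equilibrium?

From dC/dt = 0 with C > 0: 0.00875N* = 0.292, so N* = 33.4.
Substitute into dN/dt = 0: 0.962(1 - 33.4/119) = 0.0488C*.
The bracket is 0.72, giving C* = 0.692/0.0488 = 14.2.

N* ≈ 33.4, C* ≈ 14.2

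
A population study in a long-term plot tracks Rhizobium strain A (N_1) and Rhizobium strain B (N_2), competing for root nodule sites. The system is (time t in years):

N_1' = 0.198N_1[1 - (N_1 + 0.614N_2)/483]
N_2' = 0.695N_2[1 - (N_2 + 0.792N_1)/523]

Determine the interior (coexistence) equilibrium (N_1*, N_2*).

Setting both brackets to zero gives the nullclines N_1 + 0.614N_2 = 483 and 0.792N_1 + N_2 = 523.
Substituting N_2 = 523 - 0.792N_1 into the first: N_1(1 - 0.614·0.792) = 483 - 0.614·523.
So N_1* = 162/0.514 = 315, and then N_2* = 523 - 0.792·315 = 273.

N_1* ≈ 315, N_2* ≈ 273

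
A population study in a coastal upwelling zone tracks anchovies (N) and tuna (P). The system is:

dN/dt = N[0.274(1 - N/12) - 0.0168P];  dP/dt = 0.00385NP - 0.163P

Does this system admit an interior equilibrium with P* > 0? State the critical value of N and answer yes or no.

Threshold N = 42.3; K < 42.3, so no, the predator goes extinct.

The predator equation gives dP/dt > 0 only when N > 0.163/0.00385 = 42.3.
Without the predator, N → K = 12. Since 12 < 42.3, the predator cannot invade.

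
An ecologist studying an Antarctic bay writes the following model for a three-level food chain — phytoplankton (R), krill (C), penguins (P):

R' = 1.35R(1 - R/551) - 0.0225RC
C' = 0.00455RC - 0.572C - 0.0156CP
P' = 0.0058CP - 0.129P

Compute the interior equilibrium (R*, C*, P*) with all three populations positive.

R* ≈ 347, C* ≈ 22.2, P* ≈ 64.5

From dP/dt = 0: 0.0058C* = 0.129, so C* = 22.2.
From dR/dt = 0: 1.35(1 - R*/551) = 0.0225·22.2, giving R* = 551·(1 - 0.371) = 347.
From dC/dt = 0: 0.00455·347 - 0.572 = 0.0156P*, so P* = 1.01/0.0156 = 64.5.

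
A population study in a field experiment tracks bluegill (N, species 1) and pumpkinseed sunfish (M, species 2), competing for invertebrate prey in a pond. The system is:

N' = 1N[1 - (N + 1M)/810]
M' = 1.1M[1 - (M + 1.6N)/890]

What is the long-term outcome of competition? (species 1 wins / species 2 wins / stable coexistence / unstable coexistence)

unstable coexistence (outcome depends on initial conditions)

Compare the nullcline intercepts: K1/α12 = 810/1 = 810 < K2 = 890; K2/α21 = 890/1.6 = 556 < K1 = 810.
Since both are reversed, neither can invade when rare; the interior point is a saddle.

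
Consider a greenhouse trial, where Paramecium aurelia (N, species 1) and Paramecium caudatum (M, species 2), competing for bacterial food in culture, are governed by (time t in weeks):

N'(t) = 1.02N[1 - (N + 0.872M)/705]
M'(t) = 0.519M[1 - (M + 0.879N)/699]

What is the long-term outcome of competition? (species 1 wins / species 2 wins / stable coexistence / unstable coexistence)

Compare the nullcline intercepts: K1/α12 = 705/0.872 = 808 > K2 = 699; K2/α21 = 699/0.879 = 795 > K1 = 705.
Since both inequalities hold, each species can invade when rare, so the interior equilibrium is stable.

stable coexistence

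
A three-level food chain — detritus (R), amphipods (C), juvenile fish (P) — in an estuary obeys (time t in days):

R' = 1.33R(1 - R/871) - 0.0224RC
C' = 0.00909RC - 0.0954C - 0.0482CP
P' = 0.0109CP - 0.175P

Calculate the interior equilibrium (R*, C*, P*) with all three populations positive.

R* ≈ 635, C* ≈ 16.1, P* ≈ 118

From dP/dt = 0: 0.0109C* = 0.175, so C* = 16.1.
From dR/dt = 0: 1.33(1 - R*/871) = 0.0224·16.1, giving R* = 871·(1 - 0.27) = 635.
From dC/dt = 0: 0.00909·635 - 0.0954 = 0.0482P*, so P* = 5.68/0.0482 = 118.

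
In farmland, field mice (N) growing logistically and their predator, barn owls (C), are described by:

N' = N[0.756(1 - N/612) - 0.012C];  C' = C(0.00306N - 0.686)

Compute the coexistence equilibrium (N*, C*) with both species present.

N* ≈ 224, C* ≈ 39.9

From dC/dt = 0 with C > 0: 0.00306N* = 0.686, so N* = 224.
Substitute into dN/dt = 0: 0.756(1 - 224/612) = 0.012C*.
The bracket is 0.634, giving C* = 0.479/0.012 = 39.9.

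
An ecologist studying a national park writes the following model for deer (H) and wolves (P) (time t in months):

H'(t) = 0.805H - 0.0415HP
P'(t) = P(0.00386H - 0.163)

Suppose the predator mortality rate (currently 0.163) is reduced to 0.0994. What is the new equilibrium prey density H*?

At the interior fixed point, setting dP/dt = 0 with P > 0 fixes H* = (predator death rate)/(HP coefficient) — independent of the other coefficients.
With the change, H* = 0.0994/0.00386 = 25.8; it falls from 42.2.

H* ≈ 25.8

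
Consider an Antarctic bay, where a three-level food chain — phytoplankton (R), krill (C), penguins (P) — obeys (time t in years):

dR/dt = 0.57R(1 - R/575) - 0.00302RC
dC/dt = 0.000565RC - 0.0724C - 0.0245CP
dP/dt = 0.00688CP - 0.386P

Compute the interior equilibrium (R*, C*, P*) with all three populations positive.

From dP/dt = 0: 0.00688C* = 0.386, so C* = 56.1.
From dR/dt = 0: 0.57(1 - R*/575) = 0.00302·56.1, giving R* = 575·(1 - 0.297) = 404.
From dC/dt = 0: 0.000565·404 - 0.0724 = 0.0245P*, so P* = 0.156/0.0245 = 6.36.

R* ≈ 404, C* ≈ 56.1, P* ≈ 6.36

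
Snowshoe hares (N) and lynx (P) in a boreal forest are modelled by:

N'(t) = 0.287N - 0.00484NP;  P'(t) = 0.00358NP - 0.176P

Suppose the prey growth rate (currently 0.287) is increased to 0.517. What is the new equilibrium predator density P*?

At the interior fixed point, setting dN/dt = 0 with N > 0 fixes P* = (prey growth rate)/(NP coefficient) — independent of the other coefficients.
With the change, P* = 0.517/0.00484 = 107; it rises from 59.3.

P* ≈ 107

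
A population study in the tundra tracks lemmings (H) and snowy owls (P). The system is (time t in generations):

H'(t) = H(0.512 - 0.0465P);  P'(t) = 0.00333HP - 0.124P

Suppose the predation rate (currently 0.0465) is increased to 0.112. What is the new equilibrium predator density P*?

P* ≈ 4.57

At the interior fixed point, setting dH/dt = 0 with H > 0 fixes P* = (prey growth rate)/(HP coefficient) — independent of the other coefficients.
With the change, P* = 0.512/0.112 = 4.57; it falls from 11.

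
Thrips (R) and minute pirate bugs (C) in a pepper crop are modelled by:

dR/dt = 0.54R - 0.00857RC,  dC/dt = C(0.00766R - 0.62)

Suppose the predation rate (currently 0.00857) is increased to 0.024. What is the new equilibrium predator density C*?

C* ≈ 22.5

At the interior fixed point, setting dR/dt = 0 with R > 0 fixes C* = (prey growth rate)/(RC coefficient) — independent of the other coefficients.
With the change, C* = 0.54/0.024 = 22.5; it falls from 63.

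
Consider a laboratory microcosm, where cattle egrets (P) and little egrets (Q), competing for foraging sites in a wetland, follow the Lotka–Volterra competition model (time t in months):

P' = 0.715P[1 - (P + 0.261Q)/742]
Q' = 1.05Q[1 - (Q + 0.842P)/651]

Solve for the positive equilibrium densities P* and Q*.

P* ≈ 733, Q* ≈ 33.6

Setting both brackets to zero gives the nullclines P + 0.261Q = 742 and 0.842P + Q = 651.
Substituting Q = 651 - 0.842P into the first: P(1 - 0.261·0.842) = 742 - 0.261·651.
So P* = 572/0.78 = 733, and then Q* = 651 - 0.842·733 = 33.6.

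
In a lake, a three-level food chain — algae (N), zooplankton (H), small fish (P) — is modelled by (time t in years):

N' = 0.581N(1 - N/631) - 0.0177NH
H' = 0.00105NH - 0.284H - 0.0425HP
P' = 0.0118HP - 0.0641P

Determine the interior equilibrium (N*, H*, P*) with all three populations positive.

N* ≈ 527, H* ≈ 5.43, P* ≈ 6.33

From dP/dt = 0: 0.0118H* = 0.0641, so H* = 5.43.
From dN/dt = 0: 0.581(1 - N*/631) = 0.0177·5.43, giving N* = 631·(1 - 0.165) = 527.
From dH/dt = 0: 0.00105·527 - 0.284 = 0.0425P*, so P* = 0.269/0.0425 = 6.33.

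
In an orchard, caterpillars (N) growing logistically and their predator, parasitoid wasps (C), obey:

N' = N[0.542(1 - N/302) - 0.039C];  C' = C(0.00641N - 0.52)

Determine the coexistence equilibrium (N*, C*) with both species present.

From dC/dt = 0 with C > 0: 0.00641N* = 0.52, so N* = 81.1.
Substitute into dN/dt = 0: 0.542(1 - 81.1/302) = 0.039C*.
The bracket is 0.731, giving C* = 0.396/0.039 = 10.2.

N* ≈ 81.1, C* ≈ 10.2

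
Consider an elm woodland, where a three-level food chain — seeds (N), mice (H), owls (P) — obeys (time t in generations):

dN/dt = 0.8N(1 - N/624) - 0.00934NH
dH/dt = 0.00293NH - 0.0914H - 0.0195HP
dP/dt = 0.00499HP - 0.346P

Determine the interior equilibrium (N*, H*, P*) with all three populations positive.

From dP/dt = 0: 0.00499H* = 0.346, so H* = 69.3.
From dN/dt = 0: 0.8(1 - N*/624) = 0.00934·69.3, giving N* = 624·(1 - 0.81) = 119.
From dH/dt = 0: 0.00293·119 - 0.0914 = 0.0195P*, so P* = 0.257/0.0195 = 13.2.

N* ≈ 119, H* ≈ 69.3, P* ≈ 13.2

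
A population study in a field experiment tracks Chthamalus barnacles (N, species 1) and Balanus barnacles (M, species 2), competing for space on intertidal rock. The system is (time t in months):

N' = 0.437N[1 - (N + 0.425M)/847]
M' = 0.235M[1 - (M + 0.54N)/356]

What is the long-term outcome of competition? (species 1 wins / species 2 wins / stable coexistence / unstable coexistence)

Compare the nullcline intercepts: K1/α12 = 847/0.425 = 1990 > K2 = 356; K2/α21 = 356/0.54 = 659 < K1 = 847.
Since the inequalities point opposite ways, species 1 can invade but species 2 cannot.

species 1 excludes species 2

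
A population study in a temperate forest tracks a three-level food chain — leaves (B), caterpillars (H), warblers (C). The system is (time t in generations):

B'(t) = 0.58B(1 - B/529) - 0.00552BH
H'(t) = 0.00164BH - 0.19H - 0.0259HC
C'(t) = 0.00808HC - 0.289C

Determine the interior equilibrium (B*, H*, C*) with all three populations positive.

From dC/dt = 0: 0.00808H* = 0.289, so H* = 35.8.
From dB/dt = 0: 0.58(1 - B*/529) = 0.00552·35.8, giving B* = 529·(1 - 0.34) = 349.
From dH/dt = 0: 0.00164·349 - 0.19 = 0.0259C*, so C* = 0.382/0.0259 = 14.8.

B* ≈ 349, H* ≈ 35.8, C* ≈ 14.8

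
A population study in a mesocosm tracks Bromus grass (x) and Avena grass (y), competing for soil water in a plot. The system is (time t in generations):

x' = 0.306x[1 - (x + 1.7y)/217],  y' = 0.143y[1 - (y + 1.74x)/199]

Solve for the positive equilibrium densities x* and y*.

x* ≈ 62, y* ≈ 91.2

Setting both brackets to zero gives the nullclines x + 1.7y = 217 and 1.74x + y = 199.
Substituting y = 199 - 1.74x into the first: x(1 - 1.7·1.74) = 217 - 1.7·199.
So x* = -121/-1.96 = 62, and then y* = 199 - 1.74·62 = 91.2.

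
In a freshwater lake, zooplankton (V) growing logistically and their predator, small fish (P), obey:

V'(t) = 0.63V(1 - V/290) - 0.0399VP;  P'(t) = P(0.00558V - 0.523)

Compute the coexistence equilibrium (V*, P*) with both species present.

V* ≈ 93.7, P* ≈ 10.7

From dP/dt = 0 with P > 0: 0.00558V* = 0.523, so V* = 93.7.
Substitute into dV/dt = 0: 0.63(1 - 93.7/290) = 0.0399P*.
The bracket is 0.677, giving P* = 0.426/0.0399 = 10.7.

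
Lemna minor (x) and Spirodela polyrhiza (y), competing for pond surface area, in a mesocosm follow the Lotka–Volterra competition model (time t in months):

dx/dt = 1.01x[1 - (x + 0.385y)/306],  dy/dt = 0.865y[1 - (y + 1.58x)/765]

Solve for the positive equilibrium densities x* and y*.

x* ≈ 29.3, y* ≈ 719

Setting both brackets to zero gives the nullclines x + 0.385y = 306 and 1.58x + y = 765.
Substituting y = 765 - 1.58x into the first: x(1 - 0.385·1.58) = 306 - 0.385·765.
So x* = 11.5/0.392 = 29.3, and then y* = 765 - 1.58·29.3 = 719.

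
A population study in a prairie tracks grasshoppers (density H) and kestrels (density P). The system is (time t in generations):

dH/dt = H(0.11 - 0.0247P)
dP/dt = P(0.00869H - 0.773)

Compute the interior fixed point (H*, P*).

Set dP/dt = 0 with P > 0: 0.00869H - 0.773 = 0, so H* = 0.773/0.00869 = 89.
Set dH/dt = 0 with H > 0: 0.11 - 0.0247P = 0, so P* = 0.11/0.0247 = 4.45.

H* ≈ 89, P* ≈ 4.45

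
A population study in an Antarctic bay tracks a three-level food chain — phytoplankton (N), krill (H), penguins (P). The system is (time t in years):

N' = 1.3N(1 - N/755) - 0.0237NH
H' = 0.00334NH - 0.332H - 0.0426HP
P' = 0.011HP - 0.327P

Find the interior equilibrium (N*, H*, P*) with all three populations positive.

N* ≈ 346, H* ≈ 29.7, P* ≈ 19.3

From dP/dt = 0: 0.011H* = 0.327, so H* = 29.7.
From dN/dt = 0: 1.3(1 - N*/755) = 0.0237·29.7, giving N* = 755·(1 - 0.542) = 346.
From dH/dt = 0: 0.00334·346 - 0.332 = 0.0426P*, so P* = 0.823/0.0426 = 19.3.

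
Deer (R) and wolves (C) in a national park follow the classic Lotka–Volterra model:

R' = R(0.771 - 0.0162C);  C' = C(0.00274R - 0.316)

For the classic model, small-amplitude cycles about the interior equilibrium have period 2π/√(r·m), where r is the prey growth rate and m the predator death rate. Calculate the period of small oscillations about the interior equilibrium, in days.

T ≈ 12.7 days

Here r = 0.771 and m = 0.316, so r·m = 0.244.
ω = √0.244 = 0.494 per day, hence T = 2π/ω ≈ 12.7 days.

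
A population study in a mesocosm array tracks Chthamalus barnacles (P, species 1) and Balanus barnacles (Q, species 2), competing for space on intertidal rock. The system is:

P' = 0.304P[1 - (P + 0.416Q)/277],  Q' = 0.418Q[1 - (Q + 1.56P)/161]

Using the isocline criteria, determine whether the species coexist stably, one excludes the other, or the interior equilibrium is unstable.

species 1 excludes species 2

Compare the nullcline intercepts: K1/α12 = 277/0.416 = 666 > K2 = 161; K2/α21 = 161/1.56 = 103 < K1 = 277.
Since the inequalities point opposite ways, species 1 can invade but species 2 cannot.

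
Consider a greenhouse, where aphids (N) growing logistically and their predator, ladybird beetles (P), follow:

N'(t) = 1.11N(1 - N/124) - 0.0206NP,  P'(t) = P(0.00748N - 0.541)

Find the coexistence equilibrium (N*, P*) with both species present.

N* ≈ 72.3, P* ≈ 22.5

From dP/dt = 0 with P > 0: 0.00748N* = 0.541, so N* = 72.3.
Substitute into dN/dt = 0: 1.11(1 - 72.3/124) = 0.0206P*.
The bracket is 0.417, giving P* = 0.463/0.0206 = 22.5.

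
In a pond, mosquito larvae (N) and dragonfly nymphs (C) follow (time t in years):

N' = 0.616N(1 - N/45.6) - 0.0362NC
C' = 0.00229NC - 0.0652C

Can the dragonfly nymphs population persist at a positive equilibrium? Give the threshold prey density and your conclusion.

Threshold N = 28.5; K > 28.5, so yes, the predator persists.

The predator equation gives dC/dt > 0 only when N > 0.0652/0.00229 = 28.5.
Without the predator, N → K = 45.6. Since 45.6 > 28.5, the predator can invade and persist.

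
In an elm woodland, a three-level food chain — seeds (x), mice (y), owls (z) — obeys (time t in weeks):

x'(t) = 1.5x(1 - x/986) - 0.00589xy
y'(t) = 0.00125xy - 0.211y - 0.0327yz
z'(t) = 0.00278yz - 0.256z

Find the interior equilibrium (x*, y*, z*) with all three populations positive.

x* ≈ 629, y* ≈ 92.1, z* ≈ 17.6

From dz/dt = 0: 0.00278y* = 0.256, so y* = 92.1.
From dx/dt = 0: 1.5(1 - x*/986) = 0.00589·92.1, giving x* = 986·(1 - 0.362) = 629.
From dy/dt = 0: 0.00125·629 - 0.211 = 0.0327z*, so z* = 0.576/0.0327 = 17.6.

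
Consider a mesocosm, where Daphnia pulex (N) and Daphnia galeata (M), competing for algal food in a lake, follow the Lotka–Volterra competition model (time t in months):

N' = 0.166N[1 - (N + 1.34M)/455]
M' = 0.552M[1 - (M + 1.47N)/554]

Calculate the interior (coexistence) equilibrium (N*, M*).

Setting both brackets to zero gives the nullclines N + 1.34M = 455 and 1.47N + M = 554.
Substituting M = 554 - 1.47N into the first: N(1 - 1.34·1.47) = 455 - 1.34·554.
So N* = -287/-0.97 = 296, and then M* = 554 - 1.47·296 = 118.

N* ≈ 296, M* ≈ 118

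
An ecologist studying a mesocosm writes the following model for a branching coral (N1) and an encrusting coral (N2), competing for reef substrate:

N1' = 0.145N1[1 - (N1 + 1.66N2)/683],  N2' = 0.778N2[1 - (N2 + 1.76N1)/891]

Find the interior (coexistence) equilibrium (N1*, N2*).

N1* ≈ 414, N2* ≈ 162

Setting both brackets to zero gives the nullclines N1 + 1.66N2 = 683 and 1.76N1 + N2 = 891.
Substituting N2 = 891 - 1.76N1 into the first: N1(1 - 1.66·1.76) = 683 - 1.66·891.
So N1* = -796/-1.92 = 414, and then N2* = 891 - 1.76·414 = 162.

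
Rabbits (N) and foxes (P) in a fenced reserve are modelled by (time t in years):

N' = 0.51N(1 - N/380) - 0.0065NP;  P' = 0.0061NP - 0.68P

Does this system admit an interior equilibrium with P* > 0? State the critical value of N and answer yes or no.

Threshold N = 111; K > 111, so yes, the predator persists.

The predator equation gives dP/dt > 0 only when N > 0.68/0.0061 = 111.
Without the predator, N → K = 380. Since 380 > 111, the predator can invade and persist.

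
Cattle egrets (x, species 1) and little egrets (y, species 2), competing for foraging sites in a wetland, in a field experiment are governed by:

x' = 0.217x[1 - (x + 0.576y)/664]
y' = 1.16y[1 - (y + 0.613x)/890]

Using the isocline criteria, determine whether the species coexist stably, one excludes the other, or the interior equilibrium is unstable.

stable coexistence

Compare the nullcline intercepts: K1/α12 = 664/0.576 = 1150 > K2 = 890; K2/α21 = 890/0.613 = 1450 > K1 = 664.
Since both inequalities hold, each species can invade when rare, so the interior equilibrium is stable.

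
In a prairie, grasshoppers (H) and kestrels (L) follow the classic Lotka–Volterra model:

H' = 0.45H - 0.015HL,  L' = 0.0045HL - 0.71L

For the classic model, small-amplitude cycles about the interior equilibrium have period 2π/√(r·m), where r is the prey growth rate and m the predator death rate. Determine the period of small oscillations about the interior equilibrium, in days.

Here r = 0.45 and m = 0.71, so r·m = 0.32.
ω = √0.32 = 0.565 per day, hence T = 2π/ω ≈ 11.1 days.

T ≈ 11.1 days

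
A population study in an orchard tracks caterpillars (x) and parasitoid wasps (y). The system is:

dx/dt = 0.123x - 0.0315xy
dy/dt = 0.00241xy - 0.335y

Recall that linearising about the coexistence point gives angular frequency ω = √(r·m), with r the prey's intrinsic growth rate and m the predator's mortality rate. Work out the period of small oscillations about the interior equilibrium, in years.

T ≈ 31 years

Here r = 0.123 and m = 0.335, so r·m = 0.0412.
ω = √0.0412 = 0.203 per year, hence T = 2π/ω ≈ 31 years.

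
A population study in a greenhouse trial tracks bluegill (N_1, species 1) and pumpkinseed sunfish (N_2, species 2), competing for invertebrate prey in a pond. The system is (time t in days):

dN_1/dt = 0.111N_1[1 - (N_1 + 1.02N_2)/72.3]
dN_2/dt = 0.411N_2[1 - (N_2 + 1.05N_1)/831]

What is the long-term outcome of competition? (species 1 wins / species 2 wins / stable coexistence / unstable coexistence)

Compare the nullcline intercepts: K1/α12 = 72.3/1.02 = 70.9 < K2 = 831; K2/α21 = 831/1.05 = 791 > K1 = 72.3.
Since the inequalities point opposite ways, species 2 can invade but species 1 cannot.

species 2 excludes species 1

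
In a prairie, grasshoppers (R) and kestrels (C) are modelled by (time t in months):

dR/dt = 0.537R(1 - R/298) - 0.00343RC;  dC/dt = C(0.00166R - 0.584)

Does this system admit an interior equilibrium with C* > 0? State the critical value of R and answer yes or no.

Threshold R = 352; K < 352, so no, the predator goes extinct.

The predator equation gives dC/dt > 0 only when R > 0.584/0.00166 = 352.
Without the predator, R → K = 298. Since 298 < 352, the predator cannot invade.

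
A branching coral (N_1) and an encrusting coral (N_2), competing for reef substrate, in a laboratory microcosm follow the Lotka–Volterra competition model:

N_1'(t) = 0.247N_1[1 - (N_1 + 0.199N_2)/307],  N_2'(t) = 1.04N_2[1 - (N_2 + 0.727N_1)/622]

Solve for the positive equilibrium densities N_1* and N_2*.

Setting both brackets to zero gives the nullclines N_1 + 0.199N_2 = 307 and 0.727N_1 + N_2 = 622.
Substituting N_2 = 622 - 0.727N_1 into the first: N_1(1 - 0.199·0.727) = 307 - 0.199·622.
So N_1* = 183/0.855 = 214, and then N_2* = 622 - 0.727·214 = 466.

N_1* ≈ 214, N_2* ≈ 466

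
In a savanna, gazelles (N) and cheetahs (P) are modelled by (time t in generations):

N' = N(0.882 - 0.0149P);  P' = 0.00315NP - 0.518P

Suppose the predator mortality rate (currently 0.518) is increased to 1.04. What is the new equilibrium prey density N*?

At the interior fixed point, setting dP/dt = 0 with P > 0 fixes N* = (predator death rate)/(NP coefficient) — independent of the other coefficients.
With the change, N* = 1.04/0.00315 = 330; it rises from 164.

N* ≈ 330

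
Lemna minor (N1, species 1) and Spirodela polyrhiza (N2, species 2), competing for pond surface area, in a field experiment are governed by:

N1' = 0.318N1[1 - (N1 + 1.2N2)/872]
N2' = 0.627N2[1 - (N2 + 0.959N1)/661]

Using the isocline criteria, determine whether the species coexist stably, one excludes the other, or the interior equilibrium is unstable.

Compare the nullcline intercepts: K1/α12 = 872/1.2 = 727 > K2 = 661; K2/α21 = 661/0.959 = 689 < K1 = 872.
Since the inequalities point opposite ways, species 1 can invade but species 2 cannot.

species 1 excludes species 2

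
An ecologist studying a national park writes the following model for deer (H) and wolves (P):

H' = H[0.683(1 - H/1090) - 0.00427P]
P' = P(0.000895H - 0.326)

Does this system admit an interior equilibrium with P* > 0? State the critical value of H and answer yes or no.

The predator equation gives dP/dt > 0 only when H > 0.326/0.000895 = 364.
Without the predator, H → K = 1090. Since 1090 > 364, the predator can invade and persist.

Threshold H = 364; K > 364, so yes, the predator persists.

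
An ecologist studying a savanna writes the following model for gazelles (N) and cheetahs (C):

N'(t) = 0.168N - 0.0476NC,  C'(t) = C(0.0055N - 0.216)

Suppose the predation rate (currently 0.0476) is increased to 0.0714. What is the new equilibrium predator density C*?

At the interior fixed point, setting dN/dt = 0 with N > 0 fixes C* = (prey growth rate)/(NC coefficient) — independent of the other coefficients.
With the change, C* = 0.168/0.0714 = 2.35; it falls from 3.53.

C* ≈ 2.35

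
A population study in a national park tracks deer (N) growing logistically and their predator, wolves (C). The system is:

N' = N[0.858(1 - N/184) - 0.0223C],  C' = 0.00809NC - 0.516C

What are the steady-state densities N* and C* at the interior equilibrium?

N* ≈ 63.8, C* ≈ 25.1

From dC/dt = 0 with C > 0: 0.00809N* = 0.516, so N* = 63.8.
Substitute into dN/dt = 0: 0.858(1 - 63.8/184) = 0.0223C*.
The bracket is 0.653, giving C* = 0.561/0.0223 = 25.1.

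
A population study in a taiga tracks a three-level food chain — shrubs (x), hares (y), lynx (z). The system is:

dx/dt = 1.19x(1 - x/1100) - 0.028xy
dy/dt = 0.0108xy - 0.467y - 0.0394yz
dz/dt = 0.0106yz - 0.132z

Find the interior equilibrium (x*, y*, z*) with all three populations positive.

x* ≈ 778, y* ≈ 12.5, z* ≈ 201

From dz/dt = 0: 0.0106y* = 0.132, so y* = 12.5.
From dx/dt = 0: 1.19(1 - x*/1100) = 0.028·12.5, giving x* = 1100·(1 - 0.293) = 778.
From dy/dt = 0: 0.0108·778 - 0.467 = 0.0394z*, so z* = 7.93/0.0394 = 201.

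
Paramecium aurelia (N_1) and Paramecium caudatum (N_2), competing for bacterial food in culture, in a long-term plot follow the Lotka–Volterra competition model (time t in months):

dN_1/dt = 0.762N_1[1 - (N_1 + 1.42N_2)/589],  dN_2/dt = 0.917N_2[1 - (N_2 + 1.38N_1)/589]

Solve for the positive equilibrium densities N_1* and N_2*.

Setting both brackets to zero gives the nullclines N_1 + 1.42N_2 = 589 and 1.38N_1 + N_2 = 589.
Substituting N_2 = 589 - 1.38N_1 into the first: N_1(1 - 1.42·1.38) = 589 - 1.42·589.
So N_1* = -247/-0.96 = 258, and then N_2* = 589 - 1.38·258 = 233.

N_1* ≈ 258, N_2* ≈ 233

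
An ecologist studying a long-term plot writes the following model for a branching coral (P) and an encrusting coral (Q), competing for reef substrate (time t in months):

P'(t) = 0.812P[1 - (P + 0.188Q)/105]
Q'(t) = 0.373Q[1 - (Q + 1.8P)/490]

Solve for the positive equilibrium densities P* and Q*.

P* ≈ 19.5, Q* ≈ 455

Setting both brackets to zero gives the nullclines P + 0.188Q = 105 and 1.8P + Q = 490.
Substituting Q = 490 - 1.8P into the first: P(1 - 0.188·1.8) = 105 - 0.188·490.
So P* = 12.9/0.662 = 19.5, and then Q* = 490 - 1.8·19.5 = 455.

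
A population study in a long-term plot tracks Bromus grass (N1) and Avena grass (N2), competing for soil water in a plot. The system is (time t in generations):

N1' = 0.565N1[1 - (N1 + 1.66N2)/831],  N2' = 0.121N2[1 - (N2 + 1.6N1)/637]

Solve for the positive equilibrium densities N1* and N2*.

Setting both brackets to zero gives the nullclines N1 + 1.66N2 = 831 and 1.6N1 + N2 = 637.
Substituting N2 = 637 - 1.6N1 into the first: N1(1 - 1.66·1.6) = 831 - 1.66·637.
So N1* = -226/-1.66 = 137, and then N2* = 637 - 1.6·137 = 418.

N1* ≈ 137, N2* ≈ 418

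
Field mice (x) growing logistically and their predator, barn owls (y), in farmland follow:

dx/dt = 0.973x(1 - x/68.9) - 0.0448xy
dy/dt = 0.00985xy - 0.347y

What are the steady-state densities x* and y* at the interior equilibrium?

x* ≈ 35.2, y* ≈ 10.6

From dy/dt = 0 with y > 0: 0.00985x* = 0.347, so x* = 35.2.
Substitute into dx/dt = 0: 0.973(1 - 35.2/68.9) = 0.0448y*.
The bracket is 0.489, giving y* = 0.476/0.0448 = 10.6.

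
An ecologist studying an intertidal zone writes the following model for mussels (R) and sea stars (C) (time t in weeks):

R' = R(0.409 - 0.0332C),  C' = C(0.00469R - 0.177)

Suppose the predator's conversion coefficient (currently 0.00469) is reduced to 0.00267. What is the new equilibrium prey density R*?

At the interior fixed point, setting dC/dt = 0 with C > 0 fixes R* = (predator death rate)/(RC coefficient) — independent of the other coefficients.
With the change, R* = 0.177/0.00267 = 66.3; it rises from 37.7.

R* ≈ 66.3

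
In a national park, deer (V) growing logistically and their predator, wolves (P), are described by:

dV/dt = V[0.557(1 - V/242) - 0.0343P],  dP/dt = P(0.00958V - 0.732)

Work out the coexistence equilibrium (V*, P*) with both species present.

From dP/dt = 0 with P > 0: 0.00958V* = 0.732, so V* = 76.4.
Substitute into dV/dt = 0: 0.557(1 - 76.4/242) = 0.0343P*.
The bracket is 0.684, giving P* = 0.381/0.0343 = 11.1.

V* ≈ 76.4, P* ≈ 11.1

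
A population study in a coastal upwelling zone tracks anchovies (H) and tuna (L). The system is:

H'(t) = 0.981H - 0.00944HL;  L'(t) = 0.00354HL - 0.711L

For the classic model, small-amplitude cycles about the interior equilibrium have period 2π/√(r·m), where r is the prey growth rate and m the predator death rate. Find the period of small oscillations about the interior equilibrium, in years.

Here r = 0.981 and m = 0.711, so r·m = 0.697.
ω = √0.697 = 0.835 per year, hence T = 2π/ω ≈ 7.52 years.

T ≈ 7.52 years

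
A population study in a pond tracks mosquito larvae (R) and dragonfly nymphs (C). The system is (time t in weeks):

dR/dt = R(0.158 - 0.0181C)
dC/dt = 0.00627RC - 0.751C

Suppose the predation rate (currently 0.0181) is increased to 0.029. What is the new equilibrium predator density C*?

C* ≈ 5.45

At the interior fixed point, setting dR/dt = 0 with R > 0 fixes C* = (prey growth rate)/(RC coefficient) — independent of the other coefficients.
With the change, C* = 0.158/0.029 = 5.45; it falls from 8.73.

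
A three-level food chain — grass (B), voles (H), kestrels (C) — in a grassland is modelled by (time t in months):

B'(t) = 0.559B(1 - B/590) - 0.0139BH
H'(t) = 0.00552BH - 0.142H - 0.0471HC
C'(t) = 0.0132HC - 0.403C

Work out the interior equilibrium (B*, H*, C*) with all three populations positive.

B* ≈ 142, H* ≈ 30.5, C* ≈ 13.6

From dC/dt = 0: 0.0132H* = 0.403, so H* = 30.5.
From dB/dt = 0: 0.559(1 - B*/590) = 0.0139·30.5, giving B* = 590·(1 - 0.759) = 142.
From dH/dt = 0: 0.00552·142 - 0.142 = 0.0471C*, so C* = 0.642/0.0471 = 13.6.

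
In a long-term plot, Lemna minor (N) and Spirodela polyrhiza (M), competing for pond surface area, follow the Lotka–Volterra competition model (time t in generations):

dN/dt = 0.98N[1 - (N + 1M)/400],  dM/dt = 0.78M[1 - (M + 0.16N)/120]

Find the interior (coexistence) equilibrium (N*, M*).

Setting both brackets to zero gives the nullclines N + 1M = 400 and 0.16N + M = 120.
Substituting M = 120 - 0.16N into the first: N(1 - 1·0.16) = 400 - 1·120.
So N* = 280/0.84 = 333, and then M* = 120 - 0.16·333 = 66.7.

N* ≈ 333, M* ≈ 66.7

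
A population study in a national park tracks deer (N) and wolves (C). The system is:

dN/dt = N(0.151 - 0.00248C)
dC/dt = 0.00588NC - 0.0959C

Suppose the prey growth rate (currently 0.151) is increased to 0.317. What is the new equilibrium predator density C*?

At the interior fixed point, setting dN/dt = 0 with N > 0 fixes C* = (prey growth rate)/(NC coefficient) — independent of the other coefficients.
With the change, C* = 0.317/0.00248 = 128; it rises from 60.9.

C* ≈ 128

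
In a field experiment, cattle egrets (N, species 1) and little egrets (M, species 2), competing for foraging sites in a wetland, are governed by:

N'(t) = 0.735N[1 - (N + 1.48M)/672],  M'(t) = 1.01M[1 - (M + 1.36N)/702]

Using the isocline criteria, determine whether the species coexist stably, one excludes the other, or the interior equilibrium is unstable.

unstable coexistence (outcome depends on initial conditions)

Compare the nullcline intercepts: K1/α12 = 672/1.48 = 454 < K2 = 702; K2/α21 = 702/1.36 = 516 < K1 = 672.
Since both are reversed, neither can invade when rare; the interior point is a saddle.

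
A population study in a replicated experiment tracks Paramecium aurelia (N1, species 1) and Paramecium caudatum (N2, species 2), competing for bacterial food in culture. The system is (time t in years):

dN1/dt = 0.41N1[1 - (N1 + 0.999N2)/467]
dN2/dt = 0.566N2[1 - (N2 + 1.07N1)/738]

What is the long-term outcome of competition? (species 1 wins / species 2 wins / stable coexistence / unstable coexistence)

species 2 excludes species 1

Compare the nullcline intercepts: K1/α12 = 467/0.999 = 467 < K2 = 738; K2/α21 = 738/1.07 = 690 > K1 = 467.
Since the inequalities point opposite ways, species 2 can invade but species 1 cannot.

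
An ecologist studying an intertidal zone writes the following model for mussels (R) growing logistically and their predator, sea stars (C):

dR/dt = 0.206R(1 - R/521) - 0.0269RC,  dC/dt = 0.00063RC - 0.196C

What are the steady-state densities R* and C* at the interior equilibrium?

R* ≈ 311, C* ≈ 3.09

From dC/dt = 0 with C > 0: 0.00063R* = 0.196, so R* = 311.
Substitute into dR/dt = 0: 0.206(1 - 311/521) = 0.0269C*.
The bracket is 0.403, giving C* = 0.083/0.0269 = 3.09.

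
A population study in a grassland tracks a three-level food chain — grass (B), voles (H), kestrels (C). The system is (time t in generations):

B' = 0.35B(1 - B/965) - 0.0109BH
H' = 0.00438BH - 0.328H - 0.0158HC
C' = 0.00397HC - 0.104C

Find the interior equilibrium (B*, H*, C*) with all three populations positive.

B* ≈ 178, H* ≈ 26.2, C* ≈ 28.5

From dC/dt = 0: 0.00397H* = 0.104, so H* = 26.2.
From dB/dt = 0: 0.35(1 - B*/965) = 0.0109·26.2, giving B* = 965·(1 - 0.816) = 178.
From dH/dt = 0: 0.00438·178 - 0.328 = 0.0158C*, so C* = 0.45/0.0158 = 28.5.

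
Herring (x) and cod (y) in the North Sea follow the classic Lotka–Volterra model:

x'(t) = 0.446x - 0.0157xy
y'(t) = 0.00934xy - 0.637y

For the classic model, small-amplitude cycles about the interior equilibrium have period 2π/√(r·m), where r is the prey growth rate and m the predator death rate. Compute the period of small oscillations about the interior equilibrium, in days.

Here r = 0.446 and m = 0.637, so r·m = 0.284.
ω = √0.284 = 0.533 per day, hence T = 2π/ω ≈ 11.8 days.

T ≈ 11.8 days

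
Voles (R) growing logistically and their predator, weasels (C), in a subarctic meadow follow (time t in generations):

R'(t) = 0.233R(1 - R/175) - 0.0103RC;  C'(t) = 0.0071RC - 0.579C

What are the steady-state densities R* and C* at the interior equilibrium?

From dC/dt = 0 with C > 0: 0.0071R* = 0.579, so R* = 81.5.
Substitute into dR/dt = 0: 0.233(1 - 81.5/175) = 0.0103C*.
The bracket is 0.534, giving C* = 0.124/0.0103 = 12.1.

R* ≈ 81.5, C* ≈ 12.1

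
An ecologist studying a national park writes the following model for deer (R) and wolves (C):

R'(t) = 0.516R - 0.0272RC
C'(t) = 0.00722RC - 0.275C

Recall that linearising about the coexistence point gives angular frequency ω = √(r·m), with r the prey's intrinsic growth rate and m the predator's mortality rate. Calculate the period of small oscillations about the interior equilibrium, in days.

Here r = 0.516 and m = 0.275, so r·m = 0.142.
ω = √0.142 = 0.377 per day, hence T = 2π/ω ≈ 16.7 days.

T ≈ 16.7 days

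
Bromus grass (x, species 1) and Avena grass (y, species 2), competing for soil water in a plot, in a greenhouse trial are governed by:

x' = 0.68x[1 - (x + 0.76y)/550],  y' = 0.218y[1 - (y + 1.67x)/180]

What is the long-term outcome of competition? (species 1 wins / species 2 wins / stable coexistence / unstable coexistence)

Compare the nullcline intercepts: K1/α12 = 550/0.76 = 724 > K2 = 180; K2/α21 = 180/1.67 = 108 < K1 = 550.
Since the inequalities point opposite ways, species 1 can invade but species 2 cannot.

species 1 excludes species 2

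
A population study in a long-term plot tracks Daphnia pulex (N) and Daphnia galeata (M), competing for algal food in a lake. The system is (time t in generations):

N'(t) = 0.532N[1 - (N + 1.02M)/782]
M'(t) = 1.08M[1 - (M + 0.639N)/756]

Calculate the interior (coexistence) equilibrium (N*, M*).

N* ≈ 31.2, M* ≈ 736

Setting both brackets to zero gives the nullclines N + 1.02M = 782 and 0.639N + M = 756.
Substituting M = 756 - 0.639N into the first: N(1 - 1.02·0.639) = 782 - 1.02·756.
So N* = 10.9/0.348 = 31.2, and then M* = 756 - 0.639·31.2 = 736.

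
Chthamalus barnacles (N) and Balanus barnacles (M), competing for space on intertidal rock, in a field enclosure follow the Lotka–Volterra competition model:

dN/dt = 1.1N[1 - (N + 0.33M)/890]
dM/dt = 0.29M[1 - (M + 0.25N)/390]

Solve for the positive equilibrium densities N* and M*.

N* ≈ 830, M* ≈ 183

Setting both brackets to zero gives the nullclines N + 0.33M = 890 and 0.25N + M = 390.
Substituting M = 390 - 0.25N into the first: N(1 - 0.33·0.25) = 890 - 0.33·390.
So N* = 761/0.917 = 830, and then M* = 390 - 0.25·830 = 183.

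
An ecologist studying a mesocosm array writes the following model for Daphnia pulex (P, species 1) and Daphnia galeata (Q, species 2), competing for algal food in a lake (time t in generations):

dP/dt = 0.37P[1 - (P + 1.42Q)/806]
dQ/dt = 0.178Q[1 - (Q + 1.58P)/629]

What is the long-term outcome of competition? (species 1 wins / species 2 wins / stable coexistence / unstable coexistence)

unstable coexistence (outcome depends on initial conditions)

Compare the nullcline intercepts: K1/α12 = 806/1.42 = 568 < K2 = 629; K2/α21 = 629/1.58 = 398 < K1 = 806.
Since both are reversed, neither can invade when rare; the interior point is a saddle.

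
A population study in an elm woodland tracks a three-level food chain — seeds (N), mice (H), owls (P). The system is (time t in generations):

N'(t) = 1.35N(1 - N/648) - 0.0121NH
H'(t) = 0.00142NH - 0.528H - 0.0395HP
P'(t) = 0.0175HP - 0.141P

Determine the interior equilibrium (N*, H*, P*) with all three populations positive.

N* ≈ 601, H* ≈ 8.06, P* ≈ 8.25

From dP/dt = 0: 0.0175H* = 0.141, so H* = 8.06.
From dN/dt = 0: 1.35(1 - N*/648) = 0.0121·8.06, giving N* = 648·(1 - 0.0722) = 601.
From dH/dt = 0: 0.00142·601 - 0.528 = 0.0395P*, so P* = 0.326/0.0395 = 8.25.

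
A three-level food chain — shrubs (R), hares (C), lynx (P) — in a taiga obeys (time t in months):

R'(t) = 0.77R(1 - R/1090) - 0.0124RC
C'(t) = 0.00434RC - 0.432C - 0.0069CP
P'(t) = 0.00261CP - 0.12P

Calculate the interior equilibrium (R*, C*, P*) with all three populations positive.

R* ≈ 283, C* ≈ 46, P* ≈ 115

From dP/dt = 0: 0.00261C* = 0.12, so C* = 46.
From dR/dt = 0: 0.77(1 - R*/1090) = 0.0124·46, giving R* = 1090·(1 - 0.74) = 283.
From dC/dt = 0: 0.00434·283 - 0.432 = 0.0069P*, so P* = 0.796/0.0069 = 115.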